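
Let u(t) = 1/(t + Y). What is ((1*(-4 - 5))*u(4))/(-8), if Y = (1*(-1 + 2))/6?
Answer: 27/100 ≈ 0.27000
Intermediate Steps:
Y = ⅙ (Y = (1*1)*(⅙) = 1*(⅙) = ⅙ ≈ 0.16667)
u(t) = 1/(⅙ + t) (u(t) = 1/(t + ⅙) = 1/(⅙ + t))
((1*(-4 - 5))*u(4))/(-8) = ((1*(-4 - 5))*(6/(1 + 6*4)))/(-8) = ((1*(-9))*(6/(1 + 24)))*(-⅛) = -54/25*(-⅛) = 27/100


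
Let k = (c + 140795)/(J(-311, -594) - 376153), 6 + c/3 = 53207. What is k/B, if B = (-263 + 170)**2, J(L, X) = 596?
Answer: -42914/464027499 ≈ -9.2482e-5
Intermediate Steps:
c = 159603 (c = -18 + 3*53207 = -18 + 159621 = 159603)
B = 8649 (B = (-93)**2 = 8649)
k = -42914/53651 (k = (159603 + 140795)/(596 - 376153) = 300398/(-375557) = 300398*(-1/375557) = -42914/53651 ≈ -0.79987)
k/B = -42914/53651/8649 = -42914/53651*1/8649 = -42914/464027499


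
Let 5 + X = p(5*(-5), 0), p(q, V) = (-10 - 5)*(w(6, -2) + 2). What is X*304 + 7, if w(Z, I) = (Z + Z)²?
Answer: -667273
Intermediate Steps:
w(Z, I) = 4*Z² (w(Z, I) = (2*Z)² = 4*Z²)
p(q, V) = -2190 (p(q, V) = (-10 - 5)*(4*6² + 2) = -15*(4*36 + 2) = -15*(144 + 2) = -15*146 = -2190)
X = -2195 (X = -5 - 2190 = -2195)
X*304 + 7 = -2195*304 + 7 = -667280 + 7 = -667273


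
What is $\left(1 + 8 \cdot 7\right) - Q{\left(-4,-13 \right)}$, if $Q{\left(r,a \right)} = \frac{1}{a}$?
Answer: $\frac{742}{13} \approx 57.077$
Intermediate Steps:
$\left(1 + 8 \cdot 7\right) - Q{\left(-4,-13 \right)} = \left(1 + 8 \cdot 7\right) - \frac{1}{-13} = \left(1 + 56\right) - - \frac{1}{13} = 57 + \frac{1}{13} = \frac{742}{13}$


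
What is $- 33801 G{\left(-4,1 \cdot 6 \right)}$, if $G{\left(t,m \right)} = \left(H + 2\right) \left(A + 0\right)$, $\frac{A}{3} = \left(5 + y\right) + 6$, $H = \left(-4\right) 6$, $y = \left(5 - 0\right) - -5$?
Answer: $46848186$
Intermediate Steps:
$y = 10$ ($y = \left(5 + 0\right) + 5 = 5 + 5 = 10$)
$H = -24$
$A = 63$ ($A = 3 \left(\left(5 + 10\right) + 6\right) = 3 \left(15 + 6\right) = 3 \cdot 21 = 63$)
$G{\left(t,m \right)} = -1386$ ($G{\left(t,m \right)} = \left(-24 + 2\right) \left(63 + 0\right) = \left(-22\right) 63 = -1386$)
$- 33801 G{\left(-4,1 \cdot 6 \right)} = \left(-33801\right) \left(-1386\right) = 46848186$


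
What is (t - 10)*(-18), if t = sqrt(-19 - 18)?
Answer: 180 - 18*I*sqrt(37) ≈ 180.0 - 109.49*I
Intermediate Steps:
t = I*sqrt(37) (t = sqrt(-37) = I*sqrt(37) ≈ 6.0828*I)
(t - 10)*(-18) = (I*sqrt(37) - 10)*(-18) = (-10 + I*sqrt(37))*(-18) = 180 - 18*I*sqrt(37)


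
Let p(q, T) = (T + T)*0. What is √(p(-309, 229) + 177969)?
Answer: √177969 ≈ 421.86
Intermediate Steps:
p(q, T) = 0 (p(q, T) = (2*T)*0 = 0)
√(p(-309, 229) + 177969) = √(0 + 177969) = √177969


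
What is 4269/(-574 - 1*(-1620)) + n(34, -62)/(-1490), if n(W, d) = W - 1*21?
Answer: 1586803/389635 ≈ 4.0725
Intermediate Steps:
n(W, d) = -21 + W (n(W, d) = W - 21 = -21 + W)
4269/(-574 - 1*(-1620)) + n(34, -62)/(-1490) = 4269/(-574 - 1*(-1620)) + (-21 + 34)/(-1490) = 4269/(-574 + 1620) + 13*(-1/1490) = 4269/1046 - 13/1490 = 1586803/389635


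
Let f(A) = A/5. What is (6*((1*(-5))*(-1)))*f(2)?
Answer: 12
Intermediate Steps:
f(A) = A/5 (f(A) = A*(⅕) = A/5)
(6*((1*(-5))*(-1)))*f(2) = (6*((1*(-5))*(-1)))*((⅕)*2) = (6*(-5*(-1)))*(⅖) = (6*5)*(⅖) = 30*(⅖) = 12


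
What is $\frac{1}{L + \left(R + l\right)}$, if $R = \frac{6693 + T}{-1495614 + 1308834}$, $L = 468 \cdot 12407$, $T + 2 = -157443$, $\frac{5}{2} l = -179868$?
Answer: $\frac{46695}{267773860004} \approx 1.7438 \cdot 10^{-7}$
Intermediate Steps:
$l = - \frac{359736}{5}$ ($l = \frac{2}{5} \left(-179868\right) = - \frac{359736}{5} \approx -71947.0$)
$T = -157445$ ($T = -2 - 157443 = -157445$)
$L = 5806476$
$R = \frac{37688}{46695}$ ($R = \frac{6693 - 157445}{-1495614 + 1308834} = - \frac{150752}{-186780} = \left(-150752\right) \left(- \frac{1}{186780}\right) = \frac{37688}{46695} \approx 0.80711$)
$\frac{1}{L + \left(R + l\right)} = \frac{1}{5806476 + \left(\frac{37688}{46695} - \frac{359736}{5}\right)} = \frac{1}{5806476 - \frac{3359536816}{46695}} = \frac{1}{\frac{267773860004}{46695}} = \frac{46695}{267773860004}$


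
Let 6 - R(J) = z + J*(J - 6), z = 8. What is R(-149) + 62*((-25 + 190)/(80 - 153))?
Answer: -1696311/73 ≈ -23237.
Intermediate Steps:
R(J) = -2 - J*(-6 + J) (R(J) = 6 - (8 + J*(J - 6)) = 6 - (8 + J*(-6 + J)) = 6 + (-8 - J*(-6 + J)) = -2 - J*(-6 + J))
R(-149) + 62*((-25 + 190)/(80 - 153)) = (-2 - 1*(-149)² + 6*(-149)) + 62*((-25 + 190)/(80 - 153)) = (-2 - 1*22201 - 894) + 62*(165/(-73)) = (-2 - 22201 - 894) + 62*(165*(-1/73)) = -23097 + 62*(-165/73) = -23097 - 10230/73 = -1696311/73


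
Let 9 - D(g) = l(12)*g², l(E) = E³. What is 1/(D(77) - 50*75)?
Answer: -1/10249053 ≈ -9.7570e-8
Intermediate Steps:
D(g) = 9 - 1728*g² (D(g) = 9 - 12³*g² = 9 - 1728*g²)
1/(D(77) - 50*75) = 1/((9 - 1728*77²) - 50*75) = 1/((9 - 1728*5929) - 3750) = 1/((9 - 10245312) - 3750) = 1/(-10245303 - 3750) = 1/(-10249053) = -1/10249053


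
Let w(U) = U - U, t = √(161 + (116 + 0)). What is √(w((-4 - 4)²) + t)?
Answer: 277^(¼) ≈ 4.0796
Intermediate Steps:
t = √277 (t = √(161 + 116) = √277 ≈ 16.643)
w(U) = 0
√(w((-4 - 4)²) + t) = √(0 + √277) = √(√277) = 277^(¼)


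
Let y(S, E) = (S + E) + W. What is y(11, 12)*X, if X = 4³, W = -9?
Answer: 896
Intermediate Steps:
y(S, E) = -9 + E + S (y(S, E) = (S + E) - 9 = (E + S) - 9 = -9 + E + S)
X = 64
y(11, 12)*X = (-9 + 12 + 11)*64 = 14*64 = 896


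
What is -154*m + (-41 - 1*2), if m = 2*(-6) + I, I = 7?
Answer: 727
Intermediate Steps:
m = -5 (m = 2*(-6) + 7 = -12 + 7 = -5)
-154*m + (-41 - 1*2) = -154*(-5) + (-41 - 1*2) = 770 + (-41 - 2) = 770 - 43 = 727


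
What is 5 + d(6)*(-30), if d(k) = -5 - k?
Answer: 335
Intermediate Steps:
5 + d(6)*(-30) = 5 + (-5 - 1*6)*(-30) = 5 + (-5 - 6)*(-30) = 5 - 11*(-30) = 5 + 330 = 335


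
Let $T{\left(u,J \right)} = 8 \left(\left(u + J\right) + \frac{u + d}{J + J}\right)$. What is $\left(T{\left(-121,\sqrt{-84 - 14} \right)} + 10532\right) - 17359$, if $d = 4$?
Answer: $-7795 + \frac{626 i \sqrt{2}}{7} \approx -7795.0 + 126.47 i$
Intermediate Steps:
$T{\left(u,J \right)} = 8 J + 8 u + \frac{4 \left(4 + u\right)}{J}$ ($T{\left(u,J \right)} = 8 \left(\left(u + J\right) + \frac{u + 4}{J + J}\right) = 8 \left(\left(J + u\right) + \frac{4 + u}{2 J}\right) = 8 \left(J + u + \frac{4 + u}{2 J}\right) = 8 J + 8 u + \frac{4 \left(4 + u\right)}{J}$)
$\left(T{\left(-121,\sqrt{-84 - 14} \right)} + 10532\right) - 17359 = \left(\frac{4 \left(4 - 121 + 2 \sqrt{-84 - 14} \left(\sqrt{-84 - 14} - 121\right)\right)}{\sqrt{-84 - 14}} + 10532\right) - 17359 = \left(\frac{4 \left(4 - 121 + 2 \sqrt{-98} \left(\sqrt{-98} - 121\right)\right)}{\sqrt{-98}} + 10532\right) - 17359 = \left(\frac{4 \left(4 - 121 + 2 \cdot 7 i \sqrt{2} \left(7 i \sqrt{2} - 121\right)\right)}{7 i \sqrt{2}} + 10532\right) - 17359 = \left(4 \left(- \frac{i \sqrt{2}}{14}\right) \left(4 - 121 + 2 \cdot 7 i \sqrt{2} \left(-121 + 7 i \sqrt{2}\right)\right) + 10532\right) - 17359 = \left(4 \left(- \frac{i \sqrt{2}}{14}\right) \left(4 - 121 + 14 i \sqrt{2} \left(-121 + 7 i \sqrt{2}\right)\right) + 10532\right) - 17359 = \left(4 \left(- \frac{i \sqrt{2}}{14}\right) \left(-117 + 14 i \sqrt{2} \left(-121 + 7 i \sqrt{2}\right)\right) + 10532\right) - 17359 = \left(- \frac{2 i \sqrt{2} \left(-117 + 14 i \sqrt{2} \left(-121 + 7 i \sqrt{2}\right)\right)}{7} + 10532\right) - 17359 = \left(10532 - \frac{2 i \sqrt{2} \left(-117 + 14 i \sqrt{2} \left(-121 + 7 i \sqrt{2}\right)\right)}{7}\right) - 17359 = -6827 - \frac{2 i \sqrt{2} \left(-117 + 14 i \sqrt{2} \left(-121 + 7 i \sqrt{2}\right)\right)}{7}$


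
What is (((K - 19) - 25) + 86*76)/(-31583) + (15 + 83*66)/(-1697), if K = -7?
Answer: -184490464/53596351 ≈ -3.4422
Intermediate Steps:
(((K - 19) - 25) + 86*76)/(-31583) + (15 + 83*66)/(-1697) = (((-7 - 19) - 25) + 86*76)/(-31583) + (15 + 83*66)/(-1697) = ((-26 - 25) + 6536)*(-1/31583) + (15 + 5478)*(-1/1697) = (-51 + 6536)*(-1/31583) + 5493*(-1/1697) = 6485*(-1/31583) - 5493/1697 = -6485/31583 - 5493/1697 = -184490464/53596351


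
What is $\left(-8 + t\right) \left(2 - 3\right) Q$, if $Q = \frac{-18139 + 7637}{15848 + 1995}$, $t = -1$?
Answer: $- \frac{94518}{17843} \approx -5.2972$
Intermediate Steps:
$Q = - \frac{10502}{17843} \approx -0.58858$
$\left(-8 + t\right) \left(2 - 3\right) Q = \left(-8 - 1\right) \left(2 - 3\right) \left(- \frac{10502}{17843}\right) = \left(-9\right) \left(-1\right) \left(- \frac{10502}{17843}\right) = 9 \left(- \frac{10502}{17843}\right) = - \frac{94518}{17843}$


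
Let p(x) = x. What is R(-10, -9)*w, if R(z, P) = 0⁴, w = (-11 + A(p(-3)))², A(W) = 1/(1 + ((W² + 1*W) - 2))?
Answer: 0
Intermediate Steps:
A(W) = 1/(-1 + W + W²) (A(W) = 1/(1 + ((W² + W) - 2)) = 1/(1 + ((W + W²) - 2)) = 1/(1 + (-2 + W + W²)) = 1/(-1 + W + W²))
w = 2916/25 (w = (-11 + 1/(-1 - 3 + (-3)²))² = (-11 + 1/(-1 - 3 + 9))² = (-11 + 1/5)² = (-11 + ⅕)² = (-54/5)² = 2916/25 ≈ 116.64)
R(z, P) = 0
R(-10, -9)*w = 0*(2916/25) = 0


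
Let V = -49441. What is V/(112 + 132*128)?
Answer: -49441/17008 ≈ -2.9069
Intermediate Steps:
V/(112 + 132*128) = -49441/(112 + 132*128) = -49441/(112 + 16896) = -49441/17008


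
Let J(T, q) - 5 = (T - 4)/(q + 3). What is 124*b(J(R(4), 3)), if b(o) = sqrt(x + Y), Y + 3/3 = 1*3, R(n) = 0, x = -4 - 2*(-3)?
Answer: 248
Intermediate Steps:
x = 2 (x = -4 + 6 = 2)
J(T, q) = 5 + (-4 + T)/(3 + q) (J(T, q) = 5 + (T - 4)/(q + 3) = 5 + (-4 + T)/(3 + q))
Y = 2 (Y = -1 + 1*3 = -1 + 3 = 2)
b(o) = 2 (b(o) = sqrt(2 + 2) = sqrt(4) = 2)
124*b(J(R(4), 3)) = 124*2 = 248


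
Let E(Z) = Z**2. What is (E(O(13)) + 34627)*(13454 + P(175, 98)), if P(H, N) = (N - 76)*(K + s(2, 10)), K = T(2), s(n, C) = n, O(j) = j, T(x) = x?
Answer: 471207432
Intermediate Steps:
K = 2
P(H, N) = -304 + 4*N (P(H, N) = (N - 76)*(2 + 2) = (-76 + N)*4 = -304 + 4*N)
(E(O(13)) + 34627)*(13454 + P(175, 98)) = (13**2 + 34627)*(13454 + (-304 + 4*98)) = (169 + 34627)*(13454 + (-304 + 392)) = 34796*(13454 + 88) = 34796*13542 = 471207432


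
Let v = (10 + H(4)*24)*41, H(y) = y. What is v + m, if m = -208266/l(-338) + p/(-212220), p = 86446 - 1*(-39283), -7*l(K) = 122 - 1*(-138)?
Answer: 5491548953/551772 ≈ 9952.6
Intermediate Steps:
l(K) = -260/7 (l(K) = -(122 - 1*(-138))/7 = -(122 + 138)/7 = -⅐*260 = -260/7)
p = 125729 (p = 86446 + 39283 = 125729)
m = 3093547841/551772 (m = -208266/(-260/7) + 125729/(-212220) = -208266*(-7/260) + 125729*(-1/212220) = 728931/130 - 125729/212220 = 3093547841/551772 ≈ 5606.6)
v = 4346 (v = (10 + 4*24)*41 = (10 + 96)*41 = 106*41 = 4346)
v + m = 4346 + 3093547841/551772 = 5491548953/551772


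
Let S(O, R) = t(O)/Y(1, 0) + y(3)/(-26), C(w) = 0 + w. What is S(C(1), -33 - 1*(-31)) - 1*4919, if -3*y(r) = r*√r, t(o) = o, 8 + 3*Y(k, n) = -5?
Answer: -63950/13 + √3/26 ≈ -4919.2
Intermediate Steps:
Y(k, n) = -13/3 (Y(k, n) = -8/3 + (⅓)*(-5) = -8/3 - 5/3 = -13/3)
y(r) = -r^(3/2)/3 (y(r) = -r*√r/3 = -r^(3/2)/3)
C(w) = w
S(O, R) = -3*O/13 + √3/26 (S(O, R) = O/(-13/3) - √3/(-26) = O*(-3/13) - √3*(-1/26) = -3*O/13 - √3*(-1/26) = -3*O/13 + √3/26)
S(C(1), -33 - 1*(-31)) - 1*4919 = (-3/13*1 + √3/26) - 1*4919 = (-3/13 + √3/26) - 4919 = -63950/13 + √3/26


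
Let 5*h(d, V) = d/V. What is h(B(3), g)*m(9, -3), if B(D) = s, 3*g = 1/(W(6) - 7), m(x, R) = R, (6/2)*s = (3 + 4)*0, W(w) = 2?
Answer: 0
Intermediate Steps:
s = 0 (s = ((3 + 4)*0)/3 = (7*0)/3 = (⅓)*0 = 0)
g = -1/15 (g = 1/(3*(2 - 7)) = (⅓)/(-5) = (⅓)*(-⅕) = -1/15 ≈ -0.066667)
B(D) = 0
h(d, V) = d/(5*V) (h(d, V) = (d/V)/5 = d/(5*V))
h(B(3), g)*m(9, -3) = ((⅕)*0/(-1/15))*(-3) = ((⅕)*0*(-15))*(-3) = 0*(-3) = 0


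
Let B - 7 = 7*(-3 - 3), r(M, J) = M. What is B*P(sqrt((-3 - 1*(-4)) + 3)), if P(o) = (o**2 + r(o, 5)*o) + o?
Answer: -350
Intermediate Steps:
B = -35 (B = 7 + 7*(-3 - 3) = 7 + 7*(-6) = 7 - 42 = -35)
P(o) = o + 2*o**2 (P(o) = (o**2 + o*o) + o = (o**2 + o**2) + o = 2*o**2 + o = o + 2*o**2)
B*P(sqrt((-3 - 1*(-4)) + 3)) = -35*sqrt((-3 - 1*(-4)) + 3)*(1 + 2*sqrt((-3 - 1*(-4)) + 3)) = -35*sqrt((-3 + 4) + 3)*(1 + 2*sqrt((-3 + 4) + 3)) = -35*sqrt(1 + 3)*(1 + 2*sqrt(1 + 3)) = -35*sqrt(4)*(1 + 2*sqrt(4)) = -70*(1 + 2*2) = -70*(1 + 4) = -70*5 = -35*10 = -350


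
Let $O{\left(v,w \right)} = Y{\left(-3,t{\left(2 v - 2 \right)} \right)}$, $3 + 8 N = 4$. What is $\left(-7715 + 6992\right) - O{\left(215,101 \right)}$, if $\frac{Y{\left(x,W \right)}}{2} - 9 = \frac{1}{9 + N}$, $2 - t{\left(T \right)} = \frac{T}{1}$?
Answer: $- \frac{54109}{73} \approx -741.22$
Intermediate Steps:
$N = \frac{1}{8}$ ($N = - \frac{3}{8} + \frac{1}{8} \cdot 4 = - \frac{3}{8} + \frac{1}{2} = \frac{1}{8} \approx 0.125$)
$t{\left(T \right)} = 2 - T$ ($t{\left(T \right)} = 2 - \frac{T}{1} = 2 - T 1 = 2 - T$)
$Y{\left(x,W \right)} = \frac{1330}{73}$ ($Y{\left(x,W \right)} = 18 + \frac{2}{9 + \frac{1}{8}} = 18 + \frac{2}{\frac{73}{8}} = 18 + 2 \cdot \frac{8}{73} = 18 + \frac{16}{73} = \frac{1330}{73}$)
$O{\left(v,w \right)} = \frac{1330}{73}$
$\left(-7715 + 6992\right) - O{\left(215,101 \right)} = \left(-7715 + 6992\right) - \frac{1330}{73} = -723 - \frac{1330}{73} = - \frac{54109}{73}$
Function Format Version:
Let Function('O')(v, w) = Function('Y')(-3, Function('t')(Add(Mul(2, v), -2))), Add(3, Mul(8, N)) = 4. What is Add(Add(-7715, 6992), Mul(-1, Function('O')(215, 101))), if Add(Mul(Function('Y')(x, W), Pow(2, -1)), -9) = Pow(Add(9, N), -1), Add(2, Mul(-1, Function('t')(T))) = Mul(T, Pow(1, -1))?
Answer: Rational(-54109, 73) ≈ -741.22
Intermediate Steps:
N = Rational(1, 8) (N = Add(Rational(-3, 8), Mul(Rational(1, 8), 4)) = Add(Rational(-3, 8), Rational(1, 2)) = Rational(1, 8) ≈ 0.12500)
Function('t')(T) = Add(2, Mul(-1, T)) (Function('t')(T) = Add(2, Mul(-1, Mul(T, Pow(1, -1)))) = Add(2, Mul(-1, Mul(T, 1))) = Add(2, Mul(-1, T)))
Function('Y')(x, W) = Rational(1330, 73) (Function('Y')(x, W) = Add(18, Mul(2, Pow(Add(9, Rational(1, 8)), -1))) = Add(18, Mul(2, Pow(Rational(73, 8), -1))) = Add(18, Mul(2, Rational(8, 73))) = Add(18, Rational(16, 73)) = Rational(1330, 73))
Function('O')(v, w) = Rational(1330, 73)
Add(Add(-7715, 6992), Mul(-1, Function('O')(215, 101))) = Add(Add(-7715, 6992), Mul(-1, Rational(1330, 73))) = Add(-723, Rational(-1330, 73)) = Rational(-54109, 73)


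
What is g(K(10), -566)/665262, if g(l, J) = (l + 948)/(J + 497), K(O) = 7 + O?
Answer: -965/45903078 ≈ -2.1023e-5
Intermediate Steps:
g(l, J) = (948 + l)/(497 + J)
g(K(10), -566)/665262 = ((948 + (7 + 10))/(497 - 566))/665262 = ((948 + 17)/(-69))*(1/665262) = -1/69*965*(1/665262) = -965/69*1/665262 = -965/45903078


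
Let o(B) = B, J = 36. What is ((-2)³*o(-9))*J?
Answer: 2592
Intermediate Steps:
((-2)³*o(-9))*J = ((-2)³*(-9))*36 = -8*(-9)*36 = 72*36 = 2592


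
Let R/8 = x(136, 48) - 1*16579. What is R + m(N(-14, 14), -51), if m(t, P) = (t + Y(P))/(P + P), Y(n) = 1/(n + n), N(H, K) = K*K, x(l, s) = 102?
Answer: -1371433655/10404 ≈ -1.3182e+5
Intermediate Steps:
N(H, K) = K²
R = -131816 (R = 8*(102 - 1*16579) = 8*(102 - 16579) = 8*(-16477) = -131816)
Y(n) = 1/(2*n)
m(t, P) = (t + 1/(2*P))/(2*P) (m(t, P) = (t + 1/(2*P))/(P + P) = (t + 1/(2*P))/((2*P)) = (t + 1/(2*P))*(1/(2*P)) = (t + 1/(2*P))/(2*P))
R + m(N(-14, 14), -51) = -131816 + (¼)*(1 + 2*(-51)*14²)/(-51)² = -131816 + (¼)*(1/2601)*(1 + 2*(-51)*196) = -131816 + (¼)*(1/2601)*(1 - 19992) = -131816 + (¼)*(1/2601)*(-19991) = -131816 - 19991/10404 = -1371433655/10404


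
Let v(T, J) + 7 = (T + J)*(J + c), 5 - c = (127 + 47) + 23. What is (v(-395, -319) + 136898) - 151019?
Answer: 350726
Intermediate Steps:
c = -192 (c = 5 - ((127 + 47) + 23) = 5 - (174 + 23) = 5 - 1*197 = 5 - 197 = -192)
v(T, J) = -7 + (-192 + J)*(J + T) (v(T, J) = -7 + (T + J)*(J - 192) = -7 + (J + T)*(-192 + J) = -7 + (-192 + J)*(J + T))
(v(-395, -319) + 136898) - 151019 = ((-7 + (-319)**2 - 192*(-319) - 192*(-395) - 319*(-395)) + 136898) - 151019 = ((-7 + 101761 + 61248 + 75840 + 126005) + 136898) - 151019 = (364847 + 136898) - 151019 = 501745 - 151019 = 350726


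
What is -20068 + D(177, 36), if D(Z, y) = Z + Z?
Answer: -19714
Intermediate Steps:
D(Z, y) = 2*Z
-20068 + D(177, 36) = -20068 + 2*177 = -20068 + 354 = -19714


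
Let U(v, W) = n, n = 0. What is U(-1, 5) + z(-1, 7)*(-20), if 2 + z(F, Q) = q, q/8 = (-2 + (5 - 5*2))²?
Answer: -7800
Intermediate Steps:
U(v, W) = 0
q = 392 (q = 8*(-2 + (5 - 5*2))² = 8*(-2 + (5 - 10))² = 8*(-2 - 5)² = 8*(-7)² = 8*49 = 392)
z(F, Q) = 390 (z(F, Q) = -2 + 392 = 390)
U(-1, 5) + z(-1, 7)*(-20) = 0 + 390*(-20) = 0 - 7800 = -7800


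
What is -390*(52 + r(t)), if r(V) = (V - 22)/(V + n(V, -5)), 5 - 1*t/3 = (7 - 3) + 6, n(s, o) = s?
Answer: -20761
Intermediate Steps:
t = -15 (t = 15 - 3*((7 - 3) + 6) = 15 - 3*(4 + 6) = 15 - 3*10 = 15 - 30 = -15)
r(V) = (-22 + V)/(2*V) (r(V) = (V - 22)/(V + V) = (-22 + V)/((2*V)) = (-22 + V)*(1/(2*V)) = (-22 + V)/(2*V))
-390*(52 + r(t)) = -390*(52 + (½)*(-22 - 15)/(-15)) = -390*(52 + (½)*(-1/15)*(-37)) = -390*(52 + 37/30) = -390*1597/30 = -20761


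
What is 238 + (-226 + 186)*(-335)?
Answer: 13638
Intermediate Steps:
238 + (-226 + 186)*(-335) = 238 - 40*(-335) = 238 + 13400 = 13638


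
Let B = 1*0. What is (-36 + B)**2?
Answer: 1296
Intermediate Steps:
B = 0
(-36 + B)**2 = (-36 + 0)**2 = (-36)**2 = 1296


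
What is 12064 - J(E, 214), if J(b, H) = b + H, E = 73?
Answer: 11777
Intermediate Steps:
J(b, H) = H + b
12064 - J(E, 214) = 12064 - (214 + 73) = 12064 - 1*287 = 12064 - 287 = 11777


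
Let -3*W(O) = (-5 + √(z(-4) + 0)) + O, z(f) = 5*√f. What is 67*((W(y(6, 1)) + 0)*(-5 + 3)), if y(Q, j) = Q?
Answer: 134/3 + 134*(-1)^(¼)*√10/3 ≈ 144.54 + 99.878*I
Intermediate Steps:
W(O) = 5/3 - O/3 - √10*√I/3 (W(O) = -((-5 + √(5*√(-4) + 0)) + O)/3 = -((-5 + √(5*(2*I) + 0)) + O)/3 = -((-5 + √(10*I + 0)) + O)/3 = -((-5 + √(10*I)) + O)/3 = -((-5 + √10*√I) + O)/3 = -(-5 + O + √10*√I)/3 = 5/3 - O/3 - √10*√I/3)
67*((W(y(6, 1)) + 0)*(-5 + 3)) = 67*(((5/3 - ⅓*6 - (-1)^(¼)*√10/3) + 0)*(-5 + 3)) = 67*(((5/3 - 2 - (-1)^(¼)*√10/3) + 0)*(-2)) = 67*(((-⅓ - (-1)^(¼)*√10/3) + 0)*(-2)) = 67*((-⅓ - (-1)^(¼)*√10/3)*(-2)) = 67*(⅔ + 2*(-1)^(¼)*√10/3) = 134/3 + 134*(-1)^(¼)*√10/3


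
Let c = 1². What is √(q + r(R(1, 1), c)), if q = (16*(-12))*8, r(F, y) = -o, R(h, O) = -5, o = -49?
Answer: I*√1487 ≈ 38.562*I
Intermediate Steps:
c = 1
r(F, y) = 49 (r(F, y) = -1*(-49) = 49)
q = -1536 (q = -192*8 = -1536)
√(q + r(R(1, 1), c)) = √(-1536 + 49) = √(-1487) = I*√1487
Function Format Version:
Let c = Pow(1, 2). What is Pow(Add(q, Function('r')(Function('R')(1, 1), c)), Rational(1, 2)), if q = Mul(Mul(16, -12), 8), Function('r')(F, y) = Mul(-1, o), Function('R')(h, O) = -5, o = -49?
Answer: Mul(I, Pow(1487, Rational(1, 2))) ≈ Mul(38.562, I)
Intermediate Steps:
c = 1
Function('r')(F, y) = 49 (Function('r')(F, y) = Mul(-1, -49) = 49)
q = -1536 (q = Mul(-192, 8) = -1536)
Pow(Add(q, Function('r')(Function('R')(1, 1), c)), Rational(1, 2)) = Pow(Add(-1536, 49), Rational(1, 2)) = Pow(-1487, Rational(1, 2)) = Mul(I, Pow(1487, Rational(1, 2)))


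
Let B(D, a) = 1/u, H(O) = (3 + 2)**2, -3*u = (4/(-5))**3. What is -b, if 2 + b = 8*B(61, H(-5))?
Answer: -359/8 ≈ -44.875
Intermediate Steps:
u = 64/375 (u = -(4/(-5))**3/3 = -(4*(-1/5))**3/3 = -(-4/5)**3/3 = -1/3*(-64/125) = 64/375 ≈ 0.17067)
H(O) = 25 (H(O) = 5**2 = 25)
B(D, a) = 375/64 (B(D, a) = 1/(64/375) = 375/64)
b = 359/8 (b = -2 + 8*(375/64) = -2 + 375/8 = 359/8 ≈ 44.875)
-b = -1*359/8 = -359/8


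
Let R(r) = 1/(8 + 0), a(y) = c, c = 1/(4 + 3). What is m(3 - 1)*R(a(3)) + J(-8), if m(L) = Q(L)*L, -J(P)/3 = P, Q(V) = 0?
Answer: 24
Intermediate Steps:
J(P) = -3*P
c = ⅐ (c = 1/7 = ⅐ ≈ 0.14286)
a(y) = ⅐
R(r) = ⅛ (R(r) = 1/8 = ⅛)
m(L) = 0 (m(L) = 0*L = 0)
m(3 - 1)*R(a(3)) + J(-8) = 0*(⅛) - 3*(-8) = 0 + 24 = 24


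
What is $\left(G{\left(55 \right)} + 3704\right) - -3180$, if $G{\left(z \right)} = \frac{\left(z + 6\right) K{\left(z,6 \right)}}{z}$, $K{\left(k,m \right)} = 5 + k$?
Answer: $\frac{76456}{11} \approx 6950.5$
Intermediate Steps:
$G{\left(z \right)} = \frac{\left(5 + z\right) \left(6 + z\right)}{z}$ ($G{\left(z \right)} = \frac{\left(z + 6\right) \left(5 + z\right)}{z} = \frac{\left(6 + z\right) \left(5 + z\right)}{z} = \frac{\left(5 + z\right) \left(6 + z\right)}{z}$)
$\left(G{\left(55 \right)} + 3704\right) - -3180 = \left(\left(11 + 55 + \frac{30}{55}\right) + 3704\right) - -3180 = \left(\left(11 + 55 + 30 \cdot \frac{1}{55}\right) + 3704\right) + 3180 = \left(\left(11 + 55 + \frac{6}{11}\right) + 3704\right) + 3180 = \left(\frac{732}{11} + 3704\right) + 3180 = \frac{41476}{11} + 3180 = \frac{76456}{11}$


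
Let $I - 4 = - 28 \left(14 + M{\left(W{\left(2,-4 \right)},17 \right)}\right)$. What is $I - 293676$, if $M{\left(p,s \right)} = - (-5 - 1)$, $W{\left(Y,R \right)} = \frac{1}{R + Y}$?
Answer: $-294232$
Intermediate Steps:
$M{\left(p,s \right)} = 6$ ($M{\left(p,s \right)} = \left(-1\right) \left(-6\right) = 6$)
$I = -556$ ($I = 4 - 28 \left(14 + 6\right) = 4 - 560 = -556$)
$I - 293676 = -556 - 293676 = -294232$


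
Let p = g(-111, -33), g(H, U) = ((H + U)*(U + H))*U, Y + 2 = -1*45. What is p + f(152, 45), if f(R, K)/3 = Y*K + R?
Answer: -690177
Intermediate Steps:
Y = -47 (Y = -2 - 1*45 = -2 - 45 = -47)
g(H, U) = U*(H + U)**2 (g(H, U) = ((H + U)*(H + U))*U = (H + U)**2*U = U*(H + U)**2)
p = -684288 (p = -33*(-111 - 33)**2 = -33*(-144)**2 = -33*20736 = -684288)
f(R, K) = -141*K + 3*R (f(R, K) = 3*(-47*K + R) = 3*(R - 47*K) = -141*K + 3*R)
p + f(152, 45) = -684288 + (-141*45 + 3*152) = -684288 + (-6345 + 456) = -684288 - 5889 = -690177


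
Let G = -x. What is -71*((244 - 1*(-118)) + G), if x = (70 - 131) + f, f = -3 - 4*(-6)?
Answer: -28542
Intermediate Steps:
f = 21 (f = -3 + 24 = 21)
x = -40 (x = (70 - 131) + 21 = -61 + 21 = -40)
G = 40 (G = -1*(-40) = 40)
-71*((244 - 1*(-118)) + G) = -71*((244 - 1*(-118)) + 40) = -71*((244 + 118) + 40) = -71*(362 + 40) = -71*402 = -28542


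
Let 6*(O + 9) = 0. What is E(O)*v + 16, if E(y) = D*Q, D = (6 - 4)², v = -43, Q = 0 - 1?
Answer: 188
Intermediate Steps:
O = -9 (O = -9 + (⅙)*0 = -9 + 0 = -9)
Q = -1
D = 4 (D = 2² = 4)
E(y) = -4 (E(y) = 4*(-1) = -4)
E(O)*v + 16 = -4*(-43) + 16 = 172 + 16 = 188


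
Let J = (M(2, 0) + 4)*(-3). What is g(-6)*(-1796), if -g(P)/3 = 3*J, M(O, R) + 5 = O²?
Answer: -145476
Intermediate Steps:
M(O, R) = -5 + O²
J = -9 (J = ((-5 + 2²) + 4)*(-3) = ((-5 + 4) + 4)*(-3) = (-1 + 4)*(-3) = 3*(-3) = -9)
g(P) = 81 (g(P) = -9*(-9) = -3*(-27) = 81)
g(-6)*(-1796) = 81*(-1796) = -145476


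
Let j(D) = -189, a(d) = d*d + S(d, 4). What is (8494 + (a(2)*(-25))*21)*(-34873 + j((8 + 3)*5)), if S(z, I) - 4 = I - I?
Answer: -150556228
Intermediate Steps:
S(z, I) = 4 (S(z, I) = 4 + (I - I) = 4 + 0 = 4)
a(d) = 4 + d² (a(d) = d*d + 4 = d² + 4 = 4 + d²)
(8494 + (a(2)*(-25))*21)*(-34873 + j((8 + 3)*5)) = (8494 + ((4 + 2²)*(-25))*21)*(-34873 - 189) = (8494 + ((4 + 4)*(-25))*21)*(-35062) = (8494 + (8*(-25))*21)*(-35062) = (8494 - 200*21)*(-35062) = (8494 - 4200)*(-35062) = 4294*(-35062) = -150556228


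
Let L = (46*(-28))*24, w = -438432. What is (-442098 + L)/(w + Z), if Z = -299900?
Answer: 236505/369166 ≈ 0.64065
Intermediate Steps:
L = -30912 (L = -1288*24 = -30912)
(-442098 + L)/(w + Z) = (-442098 - 30912)/(-438432 - 299900) = -473010/(-738332) = -473010*(-1/738332) = 236505/369166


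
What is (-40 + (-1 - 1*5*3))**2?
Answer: 3136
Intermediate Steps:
(-40 + (-1 - 1*5*3))**2 = (-40 + (-1 - 5*3))**2 = (-40 + (-1 - 15))**2 = (-40 - 16)**2 = (-56)**2 = 3136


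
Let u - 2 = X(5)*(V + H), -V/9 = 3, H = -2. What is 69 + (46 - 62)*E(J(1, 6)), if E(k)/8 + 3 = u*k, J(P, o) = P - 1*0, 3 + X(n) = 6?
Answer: 11333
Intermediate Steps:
V = -27 (V = -9*3 = -27)
X(n) = 3 (X(n) = -3 + 6 = 3)
J(P, o) = P (J(P, o) = P + 0 = P)
u = -85 (u = 2 + 3*(-27 - 2) = 2 + 3*(-29) = 2 - 87 = -85)
E(k) = -24 - 680*k (E(k) = -24 + 8*(-85*k) = -24 - 680*k)
69 + (46 - 62)*E(J(1, 6)) = 69 + (46 - 62)*(-24 - 680*1) = 69 - 16*(-24 - 680) = 69 - 16*(-704) = 69 + 11264 = 11333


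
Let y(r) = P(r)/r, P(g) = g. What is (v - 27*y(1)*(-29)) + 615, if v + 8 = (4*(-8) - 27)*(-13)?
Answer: 2157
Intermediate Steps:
y(r) = 1 (y(r) = r/r = 1)
v = 759 (v = -8 + (4*(-8) - 27)*(-13) = -8 + (-32 - 27)*(-13) = -8 - 59*(-13) = -8 + 767 = 759)
(v - 27*y(1)*(-29)) + 615 = (759 - 27*1*(-29)) + 615 = (759 - 27*(-29)) + 615 = (759 + 783) + 615 = 1542 + 615 = 2157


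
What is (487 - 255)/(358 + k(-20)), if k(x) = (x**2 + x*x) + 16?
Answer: 116/587 ≈ 0.19761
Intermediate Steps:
k(x) = 16 + 2*x**2 (k(x) = (x**2 + x**2) + 16 = 2*x**2 + 16 = 16 + 2*x**2)
(487 - 255)/(358 + k(-20)) = (487 - 255)/(358 + (16 + 2*(-20)**2)) = 232/(358 + (16 + 2*400)) = 232/(358 + (16 + 800)) = 232/(358 + 816) = 232/1174 = 232*(1/1174) = 116/587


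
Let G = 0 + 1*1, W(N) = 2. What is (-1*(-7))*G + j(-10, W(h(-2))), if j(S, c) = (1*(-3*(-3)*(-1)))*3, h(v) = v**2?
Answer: -20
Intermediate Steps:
G = 1 (G = 0 + 1 = 1)
j(S, c) = -27 (j(S, c) = (1*(9*(-1)))*3 = (1*(-9))*3 = -9*3 = -27)
(-1*(-7))*G + j(-10, W(h(-2))) = -1*(-7)*1 - 27 = 7*1 - 27 = 7 - 27 = -20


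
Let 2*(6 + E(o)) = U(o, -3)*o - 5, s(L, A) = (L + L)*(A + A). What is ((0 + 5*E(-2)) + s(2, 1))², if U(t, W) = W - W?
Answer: 4761/4 ≈ 1190.3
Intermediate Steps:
U(t, W) = 0
s(L, A) = 4*A*L (s(L, A) = (2*L)*(2*A) = 4*A*L)
E(o) = -17/2 (E(o) = -6 + (0*o - 5)/2 = -6 + (0 - 5)/2 = -6 + (½)*(-5) = -6 - 5/2 = -17/2)
((0 + 5*E(-2)) + s(2, 1))² = ((0 + 5*(-17/2)) + 4*1*2)² = ((0 - 85/2) + 8)² = (-85/2 + 8)² = (-69/2)² = 4761/4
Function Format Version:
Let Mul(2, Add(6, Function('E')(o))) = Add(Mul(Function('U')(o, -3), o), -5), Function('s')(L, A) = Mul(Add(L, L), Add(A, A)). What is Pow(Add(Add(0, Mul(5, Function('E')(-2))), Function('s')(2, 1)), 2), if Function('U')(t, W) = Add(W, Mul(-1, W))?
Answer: Rational(4761, 4) ≈ 1190.3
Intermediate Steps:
Function('U')(t, W) = 0
Function('s')(L, A) = Mul(4, A, L) (Function('s')(L, A) = Mul(Mul(2, L), Mul(2, A)) = Mul(4, A, L))
Function('E')(o) = Rational(-17, 2) (Function('E')(o) = Add(-6, Mul(Rational(1, 2), Add(Mul(0, o), -5))) = Add(-6, Mul(Rational(1, 2), Add(0, -5))) = Add(-6, Mul(Rational(1, 2), -5)) = Add(-6, Rational(-5, 2)) = Rational(-17, 2))
Pow(Add(Add(0, Mul(5, Function('E')(-2))), Function('s')(2, 1)), 2) = Pow(Add(Add(0, Mul(5, Rational(-17, 2))), Mul(4, 1, 2)), 2) = Pow(Add(Add(0, Rational(-85, 2)), 8), 2) = Pow(Add(Rational(-85, 2), 8), 2) = Pow(Rational(-69, 2), 2) = Rational(4761, 4)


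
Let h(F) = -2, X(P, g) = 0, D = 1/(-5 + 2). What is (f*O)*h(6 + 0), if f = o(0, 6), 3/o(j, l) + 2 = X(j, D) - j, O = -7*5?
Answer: -105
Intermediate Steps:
D = -⅓ (D = 1/(-3) = -⅓ ≈ -0.33333)
O = -35
o(j, l) = 3/(-2 - j) (o(j, l) = 3/(-2 + (0 - j)) = 3/(-2 - j))
f = -3/2 (f = -3/(2 + 0) = -3/2 ≈ -1.5000)
(f*O)*h(6 + 0) = -3/2*(-35)*(-2) = (105/2)*(-2) = -105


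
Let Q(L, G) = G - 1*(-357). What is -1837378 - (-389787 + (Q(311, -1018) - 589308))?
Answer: -857622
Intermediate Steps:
Q(L, G) = 357 + G (Q(L, G) = G + 357 = 357 + G)
-1837378 - (-389787 + (Q(311, -1018) - 589308)) = -1837378 - (-389787 + ((357 - 1018) - 589308)) = -1837378 - (-389787 + (-661 - 589308)) = -1837378 - (-389787 - 589969) = -1837378 - 1*(-979756) = -1837378 + 979756 = -857622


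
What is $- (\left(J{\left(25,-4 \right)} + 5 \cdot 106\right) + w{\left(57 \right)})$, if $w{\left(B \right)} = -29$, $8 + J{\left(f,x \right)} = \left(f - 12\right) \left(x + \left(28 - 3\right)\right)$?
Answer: $-766$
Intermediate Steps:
$J{\left(f,x \right)} = -8 + \left(-12 + f\right) \left(25 + x\right)$ ($J{\left(f,x \right)} = -8 + \left(f - 12\right) \left(x + \left(28 - 3\right)\right) = -8 + \left(-12 + f\right) \left(x + \left(28 - 3\right)\right) = -8 + \left(-12 + f\right) \left(x + 25\right) = -8 + \left(-12 + f\right) \left(25 + x\right)$)
$- (\left(J{\left(25,-4 \right)} + 5 \cdot 106\right) + w{\left(57 \right)}) = - (\left(\left(-308 - -48 + 25 \cdot 25 + 25 \left(-4\right)\right) + 5 \cdot 106\right) - 29) = - (\left(\left(-308 + 48 + 625 - 100\right) + 530\right) - 29) = - (\left(265 + 530\right) - 29) = - (795 - 29) = \left(-1\right) 766 = -766$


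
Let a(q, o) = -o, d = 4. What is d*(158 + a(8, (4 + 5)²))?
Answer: 308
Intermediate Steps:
d*(158 + a(8, (4 + 5)²)) = 4*(158 - (4 + 5)²) = 4*(158 - 1*9²) = 4*(158 - 1*81) = 4*(158 - 81) = 4*77 = 308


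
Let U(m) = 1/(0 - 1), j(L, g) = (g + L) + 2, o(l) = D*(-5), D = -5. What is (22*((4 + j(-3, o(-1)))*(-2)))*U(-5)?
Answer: 1232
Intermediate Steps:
o(l) = 25 (o(l) = -5*(-5) = 25)
j(L, g) = 2 + L + g (j(L, g) = (L + g) + 2 = 2 + L + g)
U(m) = -1 (U(m) = 1/(-1) = -1)
(22*((4 + j(-3, o(-1)))*(-2)))*U(-5) = (22*((4 + (2 - 3 + 25))*(-2)))*(-1) = (22*((4 + 24)*(-2)))*(-1) = (22*(28*(-2)))*(-1) = (22*(-56))*(-1) = -1232*(-1) = 1232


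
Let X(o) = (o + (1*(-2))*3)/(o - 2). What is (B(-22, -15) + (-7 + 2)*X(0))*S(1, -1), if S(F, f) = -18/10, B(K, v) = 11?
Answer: 36/5 ≈ 7.2000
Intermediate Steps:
S(F, f) = -9/5 (S(F, f) = -18*⅒ = -9/5)
X(o) = (-6 + o)/(-2 + o) (X(o) = (o - 2*3)/(-2 + o) = (o - 6)/(-2 + o) = (-6 + o)/(-2 + o))
(B(-22, -15) + (-7 + 2)*X(0))*S(1, -1) = (11 + (-7 + 2)*((-6 + 0)/(-2 + 0)))*(-9/5) = (11 - 5*(-6)/(-2))*(-9/5) = (11 - (-5)*(-6)/2)*(-9/5) = (11 - 5*3)*(-9/5) = (11 - 15)*(-9/5) = -4*(-9/5) = 36/5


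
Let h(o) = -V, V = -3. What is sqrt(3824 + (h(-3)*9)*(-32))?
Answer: 4*sqrt(185) ≈ 54.406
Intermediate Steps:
h(o) = 3 (h(o) = -1*(-3) = 3)
sqrt(3824 + (h(-3)*9)*(-32)) = sqrt(3824 + (3*9)*(-32)) = sqrt(3824 + 27*(-32)) = sqrt(3824 - 864) = sqrt(2960) = 4*sqrt(185)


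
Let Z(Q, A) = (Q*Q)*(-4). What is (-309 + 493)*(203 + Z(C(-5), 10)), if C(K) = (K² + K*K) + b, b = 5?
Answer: -2189048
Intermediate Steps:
C(K) = 5 + 2*K² (C(K) = (K² + K*K) + 5 = (K² + K²) + 5 = 2*K² + 5 = 5 + 2*K²)
Z(Q, A) = -4*Q² (Z(Q, A) = Q²*(-4) = -4*Q²)
(-309 + 493)*(203 + Z(C(-5), 10)) = (-309 + 493)*(203 - 4*(5 + 2*(-5)²)²) = 184*(203 - 4*(5 + 2*25)²) = 184*(203 - 4*(5 + 50)²) = 184*(203 - 4*55²) = 184*(203 - 4*3025) = 184*(203 - 12100) = 184*(-11897) = -2189048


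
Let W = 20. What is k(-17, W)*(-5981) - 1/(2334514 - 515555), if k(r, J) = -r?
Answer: -184946294244/1818959 ≈ -1.0168e+5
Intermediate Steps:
k(-17, W)*(-5981) - 1/(2334514 - 515555) = -1*(-17)*(-5981) - 1/(2334514 - 515555) = 17*(-5981) - 1/1818959 = -101677 - 1*1/1818959 = -101677 - 1/1818959 = -184946294244/1818959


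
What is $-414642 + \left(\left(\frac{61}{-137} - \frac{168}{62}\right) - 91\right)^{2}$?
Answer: $- \frac{7319000670402}{18037009} \approx -4.0578 \cdot 10^{5}$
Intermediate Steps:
$-414642 + \left(\left(\frac{61}{-137} - \frac{168}{62}\right) - 91\right)^{2} = -414642 + \left(\left(61 \left(- \frac{1}{137}\right) - \frac{84}{31}\right) - 91\right)^{2} = -414642 + \left(\left(- \frac{61}{137} - \frac{84}{31}\right) - 91\right)^{2} = -414642 + \left(- \frac{13399}{4247} - 91\right)^{2} = -414642 + \left(- \frac{399876}{4247}\right)^{2} = -414642 + \frac{159900815376}{18037009} = - \frac{7319000670402}{18037009}$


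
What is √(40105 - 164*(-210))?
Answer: √74545 ≈ 273.03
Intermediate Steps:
√(40105 - 164*(-210)) = √(40105 + 34440) = √74545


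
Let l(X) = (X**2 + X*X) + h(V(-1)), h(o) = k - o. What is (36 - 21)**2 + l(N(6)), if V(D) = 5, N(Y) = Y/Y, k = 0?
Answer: 222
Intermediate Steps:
N(Y) = 1
h(o) = -o (h(o) = 0 - o = -o)
l(X) = -5 + 2*X**2 (l(X) = (X**2 + X*X) - 1*5 = (X**2 + X**2) - 5 = 2*X**2 - 5 = -5 + 2*X**2)
(36 - 21)**2 + l(N(6)) = (36 - 21)**2 + (-5 + 2*1**2) = 15**2 + (-5 + 2*1) = 225 + (-5 + 2) = 225 - 3 = 222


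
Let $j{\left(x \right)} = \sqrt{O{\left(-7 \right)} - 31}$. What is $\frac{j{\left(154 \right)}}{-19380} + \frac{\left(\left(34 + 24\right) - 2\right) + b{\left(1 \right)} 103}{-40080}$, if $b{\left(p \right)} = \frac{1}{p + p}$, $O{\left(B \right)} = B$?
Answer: $- \frac{43}{16032} - \frac{i \sqrt{38}}{19380} \approx -0.0026821 - 0.00031808 i$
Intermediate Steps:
$b{\left(p \right)} = \frac{1}{2 p}$
$j{\left(x \right)} = i \sqrt{38}$ ($j{\left(x \right)} = \sqrt{-7 - 31} = \sqrt{-38} = i \sqrt{38}$)
$\frac{j{\left(154 \right)}}{-19380} + \frac{\left(\left(34 + 24\right) - 2\right) + b{\left(1 \right)} 103}{-40080} = \frac{i \sqrt{38}}{-19380} + \frac{\left(\left(34 + 24\right) - 2\right) + \frac{1}{2 \cdot 1} \cdot 103}{-40080} = i \sqrt{38} \left(- \frac{1}{19380}\right) + \left(\left(58 - 2\right) + \frac{1}{2} \cdot 1 \cdot 103\right) \left(- \frac{1}{40080}\right) = - \frac{i \sqrt{38}}{19380} + \left(56 + \frac{1}{2} \cdot 103\right) \left(- \frac{1}{40080}\right) = - \frac{i \sqrt{38}}{19380} + \left(56 + \frac{103}{2}\right) \left(- \frac{1}{40080}\right) = - \frac{i \sqrt{38}}{19380} + \frac{215}{2} \left(- \frac{1}{40080}\right) = - \frac{i \sqrt{38}}{19380} - \frac{43}{16032} = - \frac{43}{16032} - \frac{i \sqrt{38}}{19380}$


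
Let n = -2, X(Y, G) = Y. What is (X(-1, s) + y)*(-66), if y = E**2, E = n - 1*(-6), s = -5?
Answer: -990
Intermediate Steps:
E = 4 (E = -2 - 1*(-6) = -2 + 6 = 4)
y = 16 (y = 4**2 = 16)
(X(-1, s) + y)*(-66) = (-1 + 16)*(-66) = 15*(-66) = -990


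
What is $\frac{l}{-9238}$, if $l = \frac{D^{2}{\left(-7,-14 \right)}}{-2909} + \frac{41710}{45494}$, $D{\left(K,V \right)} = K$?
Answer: $- \frac{692472}{7107998959} \approx -9.7421 \cdot 10^{-5}$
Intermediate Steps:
$l = \frac{1384944}{1538861}$ ($l = \frac{\left(-7\right)^{2}}{-2909} + \frac{41710}{45494} = 49 \left(- \frac{1}{2909}\right) + 41710 \cdot \frac{1}{45494} = - \frac{49}{2909} + \frac{485}{529} = \frac{1384944}{1538861} \approx 0.89998$)
$\frac{l}{-9238} = \frac{1384944}{1538861 \left(-9238\right)} = \frac{1384944}{1538861} \left(- \frac{1}{9238}\right) = - \frac{692472}{7107998959}$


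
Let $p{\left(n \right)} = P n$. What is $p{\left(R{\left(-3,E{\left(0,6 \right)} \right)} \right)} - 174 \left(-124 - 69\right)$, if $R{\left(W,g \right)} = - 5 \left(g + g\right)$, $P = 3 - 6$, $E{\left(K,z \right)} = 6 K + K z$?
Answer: $33582$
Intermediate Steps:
$P = -3$ ($P = 3 - 6 = -3$)
$R{\left(W,g \right)} = - 10 g$ ($R{\left(W,g \right)} = - 5 \cdot 2 g = - 10 g$)
$p{\left(n \right)} = - 3 n$
$p{\left(R{\left(-3,E{\left(0,6 \right)} \right)} \right)} - 174 \left(-124 - 69\right) = - 3 \left(- 10 \cdot 0 \left(6 + 6\right)\right) - 174 \left(-124 - 69\right) = - 3 \left(- 10 \cdot 0 \cdot 12\right) - -33582 = - 3 \left(\left(-10\right) 0\right) + 33582 = \left(-3\right) 0 + 33582 = 0 + 33582 = 33582$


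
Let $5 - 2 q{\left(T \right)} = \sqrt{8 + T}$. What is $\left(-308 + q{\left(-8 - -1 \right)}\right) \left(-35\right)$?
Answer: $10710$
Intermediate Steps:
$q{\left(T \right)} = \frac{5}{2} - \frac{\sqrt{8 + T}}{2}$
$\left(-308 + q{\left(-8 - -1 \right)}\right) \left(-35\right) = \left(-308 + \left(\frac{5}{2} - \frac{\sqrt{8 - 7}}{2}\right)\right) \left(-35\right) = \left(-308 + \left(\frac{5}{2} - \frac{\sqrt{1}}{2}\right)\right) \left(-35\right) = \left(-308 + \left(\frac{5}{2} - \frac{1}{2}\right)\right) \left(-35\right) = \left(-308 + 2\right) \left(-35\right) = \left(-306\right) \left(-35\right) = 10710$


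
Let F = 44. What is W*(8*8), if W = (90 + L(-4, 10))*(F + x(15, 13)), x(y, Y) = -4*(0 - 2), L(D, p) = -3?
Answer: 289536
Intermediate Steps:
x(y, Y) = 8 (x(y, Y) = -4*(-2) = 8)
W = 4524 (W = (90 - 3)*(44 + 8) = 87*52 = 4524)
W*(8*8) = 4524*(8*8) = 4524*64 = 289536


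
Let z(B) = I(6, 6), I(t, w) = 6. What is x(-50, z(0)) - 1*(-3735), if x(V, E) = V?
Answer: 3685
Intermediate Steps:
z(B) = 6
x(-50, z(0)) - 1*(-3735) = -50 - 1*(-3735) = -50 + 3735 = 3685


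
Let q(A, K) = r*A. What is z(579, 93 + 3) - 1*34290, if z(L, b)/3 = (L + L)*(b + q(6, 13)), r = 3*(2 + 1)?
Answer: 486810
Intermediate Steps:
r = 9 (r = 3*3 = 9)
q(A, K) = 9*A
z(L, b) = 6*L*(54 + b) (z(L, b) = 3*((L + L)*(b + 9*6)) = 3*((2*L)*(b + 54)) = 3*((2*L)*(54 + b)) = 3*(2*L*(54 + b)) = 6*L*(54 + b))
z(579, 93 + 3) - 1*34290 = 6*579*(54 + (93 + 3)) - 1*34290 = 6*579*(54 + 96) - 34290 = 6*579*150 - 34290 = 521100 - 34290 = 486810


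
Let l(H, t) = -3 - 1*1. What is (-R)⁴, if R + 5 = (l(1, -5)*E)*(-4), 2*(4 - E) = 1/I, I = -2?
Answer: 15752961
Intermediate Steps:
l(H, t) = -4 (l(H, t) = -3 - 1 = -4)
E = 17/4 (E = 4 - ½/(-2) = 4 - ½*(-½) = 4 + ¼ = 17/4 ≈ 4.2500)
R = 63 (R = -5 - 4*17/4*(-4) = -5 - 17*(-4) = -5 + 68 = 63)
(-R)⁴ = (-1*63)⁴ = (-63)⁴ = 15752961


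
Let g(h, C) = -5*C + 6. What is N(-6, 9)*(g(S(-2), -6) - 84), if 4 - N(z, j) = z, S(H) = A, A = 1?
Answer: -480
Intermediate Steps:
S(H) = 1
N(z, j) = 4 - z
g(h, C) = 6 - 5*C
N(-6, 9)*(g(S(-2), -6) - 84) = (4 - 1*(-6))*((6 - 5*(-6)) - 84) = (4 + 6)*((6 + 30) - 84) = 10*(36 - 84) = 10*(-48) = -480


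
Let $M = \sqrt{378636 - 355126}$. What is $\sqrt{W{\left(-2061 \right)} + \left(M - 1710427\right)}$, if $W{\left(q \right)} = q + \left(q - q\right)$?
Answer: $\sqrt{-1712488 + \sqrt{23510}} \approx 1308.6 i$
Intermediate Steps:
$W{\left(q \right)} = q$ ($W{\left(q \right)} = q + 0 = q$)
$M = \sqrt{23510} \approx 153.33$
$\sqrt{W{\left(-2061 \right)} + \left(M - 1710427\right)} = \sqrt{-2061 - \left(1710427 - \sqrt{23510}\right)} = \sqrt{-1712488 + \sqrt{23510}}$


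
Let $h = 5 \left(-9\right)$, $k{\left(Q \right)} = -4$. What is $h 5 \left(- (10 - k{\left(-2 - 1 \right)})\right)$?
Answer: $3150$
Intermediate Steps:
$h = -45$
$h 5 \left(- (10 - k{\left(-2 - 1 \right)})\right) = \left(-45\right) 5 \left(- (10 - -4)\right) = - 225 \left(- (10 + 4)\right) = - 225 \left(\left(-1\right) 14\right) = \left(-225\right) \left(-14\right) = 3150$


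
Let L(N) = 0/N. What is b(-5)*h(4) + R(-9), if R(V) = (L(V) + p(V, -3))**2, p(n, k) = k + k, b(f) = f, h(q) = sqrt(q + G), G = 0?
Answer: 26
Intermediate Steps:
h(q) = sqrt(q) (h(q) = sqrt(q + 0) = sqrt(q))
L(N) = 0
p(n, k) = 2*k
R(V) = 36 (R(V) = (0 + 2*(-3))**2 = (0 - 6)**2 = (-6)**2 = 36)
b(-5)*h(4) + R(-9) = -5*sqrt(4) + 36 = -5*2 + 36 = -10 + 36 = 26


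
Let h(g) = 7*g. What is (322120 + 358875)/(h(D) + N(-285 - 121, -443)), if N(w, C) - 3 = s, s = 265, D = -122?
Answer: -680995/586 ≈ -1162.1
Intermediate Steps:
N(w, C) = 268 (N(w, C) = 3 + 265 = 268)
(322120 + 358875)/(h(D) + N(-285 - 121, -443)) = (322120 + 358875)/(7*(-122) + 268) = 680995/(-854 + 268) = 680995/(-586) = 680995*(-1/586) = -680995/586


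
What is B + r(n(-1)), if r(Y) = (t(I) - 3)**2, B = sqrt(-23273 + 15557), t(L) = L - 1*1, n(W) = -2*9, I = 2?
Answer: 4 + 2*I*sqrt(1929) ≈ 4.0 + 87.841*I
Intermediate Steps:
n(W) = -18
t(L) = -1 + L (t(L) = L - 1 = -1 + L)
B = 2*I*sqrt(1929) (B = sqrt(-7716) = 2*I*sqrt(1929) ≈ 87.841*I)
r(Y) = 4 (r(Y) = ((-1 + 2) - 3)**2 = (1 - 3)**2 = (-2)**2 = 4)
B + r(n(-1)) = 2*I*sqrt(1929) + 4 = 4 + 2*I*sqrt(1929)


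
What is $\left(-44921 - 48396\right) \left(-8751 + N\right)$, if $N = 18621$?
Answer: $-921038790$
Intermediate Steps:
$\left(-44921 - 48396\right) \left(-8751 + N\right) = \left(-44921 - 48396\right) \left(-8751 + 18621\right) = \left(-93317\right) 9870 = -921038790$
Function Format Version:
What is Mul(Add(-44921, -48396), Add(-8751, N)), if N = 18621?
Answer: -921038790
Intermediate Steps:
Mul(Add(-44921, -48396), Add(-8751, N)) = Mul(Add(-44921, -48396), Add(-8751, 18621)) = Mul(-93317, 9870) = -921038790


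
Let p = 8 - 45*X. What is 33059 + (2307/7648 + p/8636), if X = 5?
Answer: 545875831797/16512032 ≈ 33059.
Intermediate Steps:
p = -217 (p = 8 - 45*5 = 8 - 225 = -217)
33059 + (2307/7648 + p/8636) = 33059 + (2307/7648 - 217/8636) = 33059 + 4565909/16512032 = 545875831797/16512032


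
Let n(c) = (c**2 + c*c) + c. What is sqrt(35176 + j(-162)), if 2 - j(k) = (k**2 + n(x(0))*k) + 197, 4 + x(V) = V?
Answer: sqrt(13273) ≈ 115.21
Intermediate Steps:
x(V) = -4 + V
n(c) = c + 2*c**2 (n(c) = (c**2 + c**2) + c = 2*c**2 + c = c + 2*c**2)
j(k) = -195 - k**2 - 28*k (j(k) = 2 - ((k**2 + ((-4 + 0)*(1 + 2*(-4 + 0)))*k) + 197) = 2 - ((k**2 + (-4*(1 + 2*(-4)))*k) + 197) = 2 - ((k**2 + (-4*(1 - 8))*k) + 197) = 2 - ((k**2 + (-4*(-7))*k) + 197) = 2 - ((k**2 + 28*k) + 197) = 2 - (197 + k**2 + 28*k) = 2 + (-197 - k**2 - 28*k) = -195 - k**2 - 28*k)
sqrt(35176 + j(-162)) = sqrt(35176 + (-195 - 1*(-162)**2 - 28*(-162))) = sqrt(35176 + (-195 - 1*26244 + 4536)) = sqrt(35176 + (-195 - 26244 + 4536)) = sqrt(35176 - 21903) = sqrt(13273)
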